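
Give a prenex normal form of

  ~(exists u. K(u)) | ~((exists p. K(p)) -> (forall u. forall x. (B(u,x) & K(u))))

forall u. exists p. exists c. exists x. (~K(u) | K(p) & (~B(c,x) | ~K(c)))

First replace A → B with ¬A ∨ B.
  ~(exists u. K(u)) | ~(~(exists p. K(p)) | (forall u. forall x. (B(u,x) & K(u))))
Drive negations inward (¬∀x A ≡ ∃x ¬A, ¬∃x A ≡ ∀x ¬A, De Morgan for ∧/∨):
  (forall u. ~K(u)) | (exists p. K(p)) & (exists u. exists x. (~B(u,x) | ~K(u)))
Give each quantifier a distinct variable: u↦c.
  (forall u. ~K(u)) | (exists p. K(p)) & (exists c. exists x. (~B(c,x) | ~K(c)))
Extract every quantifier outward, since the variables are now distinct and don't occur free across branches:
  forall u. exists p. exists c. exists x. (~K(u) | K(p) & (~B(c,x) | ~K(c)))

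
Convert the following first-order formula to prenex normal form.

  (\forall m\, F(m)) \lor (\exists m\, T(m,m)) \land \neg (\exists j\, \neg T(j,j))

Move each ¬ inward, flipping quantifiers it crosses:
  (\forall m\, F(m)) \lor (\exists m\, T(m,m)) \land (\forall j\, T(j,j))
Give each quantifier a distinct variable: m↦p.
  (\forall m\, F(m)) \lor (\exists p\, T(p,p)) \land (\forall j\, T(j,j))
Finally move all quantifiers to the prefix:
  \forall m\, \exists p\, \forall j\, (F(m) \lor T(p,p) \land T(j,j))

\forall m\, \exists p\, \forall j\, (F(m) \lor T(p,p) \land T(j,j))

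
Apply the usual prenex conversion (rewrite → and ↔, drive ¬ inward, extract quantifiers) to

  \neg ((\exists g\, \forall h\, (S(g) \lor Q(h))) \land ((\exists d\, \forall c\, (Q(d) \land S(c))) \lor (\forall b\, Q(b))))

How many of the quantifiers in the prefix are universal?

2

Drive negations inward (¬∀x A ≡ ∃x ¬A, ¬∃x A ≡ ∀x ¬A, De Morgan for ∧/∨):
  (\forall g\, \exists h\, (\neg S(g) \land \neg Q(h))) \lor (\forall d\, \exists c\, (\neg Q(d) \lor \neg S(c))) \land (\exists b\, \neg Q(b))
Pull the quantifiers to the front (each side's bound variable is not free in the other side):
  \forall g\, \exists h\, \forall d\, \exists c\, \exists b\, (\neg S(g) \land \neg Q(h) \lor (\neg Q(d) \lor \neg S(c)) \land \neg Q(b))
The prefix is \forall g \exists h \forall d \exists c \exists b: 2 universal, 3 existential.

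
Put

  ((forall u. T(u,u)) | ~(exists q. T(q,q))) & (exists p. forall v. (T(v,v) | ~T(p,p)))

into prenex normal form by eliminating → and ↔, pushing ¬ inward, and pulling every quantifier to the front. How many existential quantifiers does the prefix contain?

Drive negations inward (¬∀x A ≡ ∃x ¬A, ¬∃x A ≡ ∀x ¬A, De Morgan for ∧/∨):
  ((forall u. T(u,u)) | (forall q. ~T(q,q))) & (exists p. forall v. (T(v,v) | ~T(p,p)))
All bound variables are already distinct, so no renaming is needed.
Pull the quantifiers to the front (each side's bound variable is not free in the other side):
  forall u. forall q. exists p. forall v. ((T(u,u) | ~T(q,q)) & (T(v,v) | ~T(p,p)))
The prefix is forall u forall q exists p forall v: 3 universal, 1 existential.

1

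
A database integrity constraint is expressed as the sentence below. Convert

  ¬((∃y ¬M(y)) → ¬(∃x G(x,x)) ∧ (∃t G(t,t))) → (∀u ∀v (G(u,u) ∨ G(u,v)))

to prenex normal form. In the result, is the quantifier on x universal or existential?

universal

Rewrite implications/biconditionals: A → B as ¬A ∨ B.
  ¬¬(¬(∃y ¬M(y)) ∨ ¬(∃x G(x,x)) ∧ (∃t G(t,t))) ∨ (∀u ∀v (G(u,u) ∨ G(u,v)))
Drive negations inward (¬∀x A ≡ ∃x ¬A, ¬∃x A ≡ ∀x ¬A, De Morgan for ∧/∨):
  (∀y M(y)) ∨ (∀x ¬G(x,x)) ∧ (∃t G(t,t)) ∨ (∀u ∀v (G(u,u) ∨ G(u,v)))
Finally move all quantifiers to the prefix:
  ∀y ∀x ∃t ∀u ∀v (M(y) ∨ ¬G(x,x) ∧ G(t,t) ∨ G(u,u) ∨ G(u,v))
The quantifier ∃x sits under an odd number of negations (counting the antecedent side of each →), so it flips to ∀x.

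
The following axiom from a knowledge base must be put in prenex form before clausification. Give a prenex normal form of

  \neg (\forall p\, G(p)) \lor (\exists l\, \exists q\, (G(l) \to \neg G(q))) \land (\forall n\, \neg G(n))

\exists p\, \exists l\, \exists q\, \forall n\, (\neg G(p) \lor (\neg G(l) \lor \neg G(q)) \land \neg G(n))

Eliminate → and ↔ using ¬ and ∨.
  \neg (\forall p\, G(p)) \lor (\exists l\, \exists q\, (\neg G(l) \lor \neg G(q))) \land (\forall n\, \neg G(n))
Push ¬ through the quantifiers and connectives to reach negation normal form:
  (\exists p\, \neg G(p)) \lor (\exists l\, \exists q\, (\neg G(l) \lor \neg G(q))) \land (\forall n\, \neg G(n))
All bound variables are already distinct, so no renaming is needed.
Finally move all quantifiers to the prefix:
  \exists p\, \exists l\, \exists q\, \forall n\, (\neg G(p) \lor (\neg G(l) \lor \neg G(q)) \land \neg G(n))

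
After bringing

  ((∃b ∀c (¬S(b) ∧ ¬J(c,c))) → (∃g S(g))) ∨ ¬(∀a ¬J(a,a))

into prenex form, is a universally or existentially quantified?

existential

First replace A → B with ¬A ∨ B.
  ¬(∃b ∀c (¬S(b) ∧ ¬J(c,c))) ∨ (∃g S(g)) ∨ ¬(∀a ¬J(a,a))
Move each ¬ inward, flipping quantifiers it crosses:
  (∀b ∃c (S(b) ∨ J(c,c))) ∨ (∃g S(g)) ∨ (∃a J(a,a))
Pull the quantifiers to the front (each side's bound variable is not free in the other side):
  ∀b ∃c ∃g ∃a (S(b) ∨ J(c,c) ∨ S(g) ∨ J(a,a))
The quantifier ∀a sits under an odd number of negations (counting the antecedent side of each →), so it flips to ∃a.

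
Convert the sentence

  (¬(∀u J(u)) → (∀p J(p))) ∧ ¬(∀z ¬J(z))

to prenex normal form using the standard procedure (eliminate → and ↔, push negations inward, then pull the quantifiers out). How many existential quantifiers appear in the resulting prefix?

Eliminate → and ↔ using ¬ and ∨.
  (¬¬(∀u J(u)) ∨ (∀p J(p))) ∧ ¬(∀z ¬J(z))
Drive negations inward (¬∀x A ≡ ∃x ¬A, ¬∃x A ≡ ∀x ¬A, De Morgan for ∧/∨):
  ((∀u J(u)) ∨ (∀p J(p))) ∧ (∃z J(z))
All bound variables are already distinct, so no renaming is needed.
Extract every quantifier outward, since the variables are now distinct and don't occur free across branches:
  ∀u ∀p ∃z ((J(u) ∨ J(p)) ∧ J(z))
The prefix is ∀u ∀p ∃z: 2 universal, 1 existential.

1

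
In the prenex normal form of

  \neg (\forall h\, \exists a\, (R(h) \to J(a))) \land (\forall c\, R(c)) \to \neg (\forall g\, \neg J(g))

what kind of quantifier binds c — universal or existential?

existential

Eliminate → and ↔ using ¬ and ∨.
  \neg (\neg (\forall h\, \exists a\, (\neg R(h) \lor J(a))) \land (\forall c\, R(c))) \lor \neg (\forall g\, \neg J(g))
Move each ¬ inward, flipping quantifiers it crosses:
  (\forall h\, \exists a\, (\neg R(h) \lor J(a))) \lor (\exists c\, \neg R(c)) \lor (\exists g\, J(g))
Pull the quantifiers to the front (each side's bound variable is not free in the other side):
  \forall h\, \exists a\, \exists c\, \exists g\, (\neg R(h) \lor J(a) \lor \neg R(c) \lor J(g))
The quantifier \forall c sits under an odd number of negations (counting the antecedent side of each →), so it flips to \exists c.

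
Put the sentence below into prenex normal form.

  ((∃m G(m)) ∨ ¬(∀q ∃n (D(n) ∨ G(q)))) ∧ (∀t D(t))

Move each ¬ inward, flipping quantifiers it crosses:
  ((∃m G(m)) ∨ (∃q ∀n (¬D(n) ∧ ¬G(q)))) ∧ (∀t D(t))
All bound variables are already distinct, so no renaming is needed.
Extract every quantifier outward, since the variables are now distinct and don't occur free across branches:
  ∃m ∃q ∀n ∀t ((G(m) ∨ ¬D(n) ∧ ¬G(q)) ∧ D(t))

∃m ∃q ∀n ∀t ((G(m) ∨ ¬D(n) ∧ ¬G(q)) ∧ D(t))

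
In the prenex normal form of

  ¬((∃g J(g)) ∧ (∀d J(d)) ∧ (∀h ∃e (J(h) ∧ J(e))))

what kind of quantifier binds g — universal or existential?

universal

Push ¬ through the quantifiers and connectives to reach negation normal form:
  (∀g ¬J(g)) ∨ (∃d ¬J(d)) ∨ (∃h ∀e (¬J(h) ∨ ¬J(e)))
All bound variables are already distinct, so no renaming is needed.
Finally move all quantifiers to the prefix:
  ∀g ∃d ∃h ∀e (¬J(g) ∨ ¬J(d) ∨ ¬J(h) ∨ ¬J(e))
The quantifier ∃g sits under an odd number of negations, so it flips to ∀g.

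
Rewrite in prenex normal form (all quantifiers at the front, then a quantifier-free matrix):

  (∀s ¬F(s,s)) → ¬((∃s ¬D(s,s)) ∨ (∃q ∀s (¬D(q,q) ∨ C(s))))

Rewrite implications/biconditionals: A → B as ¬A ∨ B.
  ¬(∀s ¬F(s,s)) ∨ ¬((∃s ¬D(s,s)) ∨ (∃q ∀s (¬D(q,q) ∨ C(s))))
Move each ¬ inward, flipping quantifiers it crosses:
  (∃s F(s,s)) ∨ (∀s D(s,s)) ∧ (∀q ∃s (D(q,q) ∧ ¬C(s)))
Standardize variables apart so no two quantifiers bind the same name: s↦t, s↦b.
  (∃s F(s,s)) ∨ (∀t D(t,t)) ∧ (∀q ∃b (D(q,q) ∧ ¬C(b)))
Extract every quantifier outward, since the variables are now distinct and don't occur free across branches:
  ∃s ∀t ∀q ∃b (F(s,s) ∨ D(t,t) ∧ D(q,q) ∧ ¬C(b))

∃s ∀t ∀q ∃b (F(s,s) ∨ D(t,t) ∧ D(q,q) ∧ ¬C(b))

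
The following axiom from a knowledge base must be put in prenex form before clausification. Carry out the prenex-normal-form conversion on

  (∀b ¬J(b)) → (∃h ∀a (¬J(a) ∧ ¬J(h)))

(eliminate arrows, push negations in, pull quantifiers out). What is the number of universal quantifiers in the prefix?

First replace A → B with ¬A ∨ B.
  ¬(∀b ¬J(b)) ∨ (∃h ∀a (¬J(a) ∧ ¬J(h)))
Push ¬ through the quantifiers and connectives to reach negation normal form:
  (∃b J(b)) ∨ (∃h ∀a (¬J(a) ∧ ¬J(h)))
Extract every quantifier outward, since the variables are now distinct and don't occur free across branches:
  ∃b ∃h ∀a (J(b) ∨ ¬J(a) ∧ ¬J(h))
The prefix is ∃b ∃h ∀a: 1 universal, 2 existential.

1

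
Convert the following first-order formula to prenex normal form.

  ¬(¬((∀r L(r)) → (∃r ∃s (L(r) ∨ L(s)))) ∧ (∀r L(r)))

Rewrite implications/biconditionals: A → B as ¬A ∨ B.
  ¬(¬(¬(∀r L(r)) ∨ (∃r ∃s (L(r) ∨ L(s)))) ∧ (∀r L(r)))
Push ¬ through the quantifiers and connectives to reach negation normal form:
  (∃r ¬L(r)) ∨ (∃r ∃s (L(r) ∨ L(s))) ∨ (∃r ¬L(r))
Give each quantifier a distinct variable: r↦x, r↦t.
  (∃r ¬L(r)) ∨ (∃x ∃s (L(x) ∨ L(s))) ∨ (∃t ¬L(t))
Pull the quantifiers to the front (each side's bound variable is not free in the other side):
  ∃r ∃x ∃s ∃t (¬L(r) ∨ L(x) ∨ L(s) ∨ ¬L(t))

∃r ∃x ∃s ∃t (¬L(r) ∨ L(x) ∨ L(s) ∨ ¬L(t))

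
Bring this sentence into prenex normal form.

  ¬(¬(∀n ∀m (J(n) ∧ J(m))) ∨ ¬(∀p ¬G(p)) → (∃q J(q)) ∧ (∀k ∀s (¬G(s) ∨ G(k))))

Eliminate → and ↔ using ¬ and ∨.
  ¬(¬(¬(∀n ∀m (J(n) ∧ J(m))) ∨ ¬(∀p ¬G(p))) ∨ (∃q J(q)) ∧ (∀k ∀s (¬G(s) ∨ G(k))))
Push ¬ through the quantifiers and connectives to reach negation normal form:
  ((∃n ∃m (¬J(n) ∨ ¬J(m))) ∨ (∃p G(p))) ∧ ((∀q ¬J(q)) ∨ (∃k ∃s (G(s) ∧ ¬G(k))))
Pull the quantifiers to the front (each side's bound variable is not free in the other side):
  ∃n ∃m ∃p ∀q ∃k ∃s ((¬J(n) ∨ ¬J(m) ∨ G(p)) ∧ (¬J(q) ∨ G(s) ∧ ¬G(k)))

∃n ∃m ∃p ∀q ∃k ∃s ((¬J(n) ∨ ¬J(m) ∨ G(p)) ∧ (¬J(q) ∨ G(s) ∧ ¬G(k)))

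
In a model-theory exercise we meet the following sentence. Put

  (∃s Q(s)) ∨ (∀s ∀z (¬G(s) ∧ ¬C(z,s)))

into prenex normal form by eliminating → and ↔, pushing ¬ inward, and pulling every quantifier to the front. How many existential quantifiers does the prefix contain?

1

Standardize variables apart so no two quantifiers bind the same name: s↦c.
  (∃s Q(s)) ∨ (∀c ∀z (¬G(c) ∧ ¬C(z,c)))
Extract every quantifier outward, since the variables are now distinct and don't occur free across branches:
  ∃s ∀c ∀z (Q(s) ∨ ¬G(c) ∧ ¬C(z,c))
The prefix is ∃s ∀c ∀z: 2 universal, 1 existential.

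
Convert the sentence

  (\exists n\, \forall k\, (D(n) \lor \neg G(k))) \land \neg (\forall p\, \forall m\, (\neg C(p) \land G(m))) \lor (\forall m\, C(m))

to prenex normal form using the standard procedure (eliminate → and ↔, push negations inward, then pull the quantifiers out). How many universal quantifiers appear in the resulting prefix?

Push ¬ through the quantifiers and connectives to reach negation normal form:
  (\exists n\, \forall k\, (D(n) \lor \neg G(k))) \land (\exists p\, \exists m\, (C(p) \lor \neg G(m))) \lor (\forall m\, C(m))
Standardize variables apart so no two quantifiers bind the same name: m↦s.
  (\exists n\, \forall k\, (D(n) \lor \neg G(k))) \land (\exists p\, \exists m\, (C(p) \lor \neg G(m))) \lor (\forall s\, C(s))
Finally move all quantifiers to the prefix:
  \exists n\, \forall k\, \exists p\, \exists m\, \forall s\, ((D(n) \lor \neg G(k)) \land (C(p) \lor \neg G(m)) \lor C(s))
The prefix is \exists n \forall k \exists p \exists m \forall s: 2 universal, 3 existential.

2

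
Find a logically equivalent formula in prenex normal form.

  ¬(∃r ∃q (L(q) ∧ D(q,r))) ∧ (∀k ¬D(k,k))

Drive negations inward (¬∀x A ≡ ∃x ¬A, ¬∃x A ≡ ∀x ¬A, De Morgan for ∧/∨):
  (∀r ∀q (¬L(q) ∨ ¬D(q,r))) ∧ (∀k ¬D(k,k))
All bound variables are already distinct, so no renaming is needed.
Pull the quantifiers to the front (each side's bound variable is not free in the other side):
  ∀r ∀q ∀k ((¬L(q) ∨ ¬D(q,r)) ∧ ¬D(k,k))

∀r ∀q ∀k ((¬L(q) ∨ ¬D(q,r)) ∧ ¬D(k,k))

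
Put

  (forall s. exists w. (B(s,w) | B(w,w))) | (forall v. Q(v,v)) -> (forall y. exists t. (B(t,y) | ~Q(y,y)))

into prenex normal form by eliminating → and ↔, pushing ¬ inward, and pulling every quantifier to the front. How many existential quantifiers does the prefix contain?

Eliminate → and ↔ using ¬ and ∨.
  ~((forall s. exists w. (B(s,w) | B(w,w))) | (forall v. Q(v,v))) | (forall y. exists t. (B(t,y) | ~Q(y,y)))
Move each ¬ inward, flipping quantifiers it crosses:
  (exists s. forall w. (~B(s,w) & ~B(w,w))) & (exists v. ~Q(v,v)) | (forall y. exists t. (B(t,y) | ~Q(y,y)))
All bound variables are already distinct, so no renaming is needed.
Pull the quantifiers to the front (each side's bound variable is not free in the other side):
  exists s. forall w. exists v. forall y. exists t. (~B(s,w) & ~B(w,w) & ~Q(v,v) | B(t,y) | ~Q(y,y))
The prefix is exists s forall w exists v forall y exists t: 2 universal, 3 existential.

3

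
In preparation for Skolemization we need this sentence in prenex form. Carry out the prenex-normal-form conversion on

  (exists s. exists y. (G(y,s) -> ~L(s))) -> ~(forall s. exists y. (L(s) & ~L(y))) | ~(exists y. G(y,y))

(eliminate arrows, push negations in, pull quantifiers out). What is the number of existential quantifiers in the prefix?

Eliminate → and ↔ using ¬ and ∨.
  ~(exists s. exists y. (~G(y,s) | ~L(s))) | ~(forall s. exists y. (L(s) & ~L(y))) | ~(exists y. G(y,y))
Move each ¬ inward, flipping quantifiers it crosses:
  (forall s. forall y. (G(y,s) & L(s))) | (exists s. forall y. (~L(s) | L(y))) | (forall y. ~G(y,y))
Standardize variables apart so no two quantifiers bind the same name: s↦v, y↦b, y↦t.
  (forall s. forall y. (G(y,s) & L(s))) | (exists v. forall b. (~L(v) | L(b))) | (forall t. ~G(t,t))
Extract every quantifier outward, since the variables are now distinct and don't occur free across branches:
  forall s. forall y. exists v. forall b. forall t. (G(y,s) & L(s) | ~L(v) | L(b) | ~G(t,t))
The prefix is forall s forall y exists v forall b forall t: 4 universal, 1 existential.

1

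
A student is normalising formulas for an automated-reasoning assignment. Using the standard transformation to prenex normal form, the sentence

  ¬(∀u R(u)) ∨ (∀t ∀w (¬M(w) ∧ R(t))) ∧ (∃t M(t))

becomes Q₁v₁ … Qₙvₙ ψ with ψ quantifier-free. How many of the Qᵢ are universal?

2

Drive negations inward (¬∀x A ≡ ∃x ¬A, ¬∃x A ≡ ∀x ¬A, De Morgan for ∧/∨):
  (∃u ¬R(u)) ∨ (∀t ∀w (¬M(w) ∧ R(t))) ∧ (∃t M(t))
Standardize variables apart so no two quantifiers bind the same name: t↦q.
  (∃u ¬R(u)) ∨ (∀t ∀w (¬M(w) ∧ R(t))) ∧ (∃q M(q))
Extract every quantifier outward, since the variables are now distinct and don't occur free across branches:
  ∃u ∀t ∀w ∃q (¬R(u) ∨ ¬M(w) ∧ R(t) ∧ M(q))
The prefix is ∃u ∀t ∀w ∃q: 2 universal, 2 existential.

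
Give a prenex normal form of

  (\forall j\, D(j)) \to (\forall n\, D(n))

Eliminate → and ↔ using ¬ and ∨.
  \neg (\forall j\, D(j)) \lor (\forall n\, D(n))
Push ¬ through the quantifiers and connectives to reach negation normal form:
  (\exists j\, \neg D(j)) \lor (\forall n\, D(n))
Pull the quantifiers to the front (each side's bound variable is not free in the other side):
  \exists j\, \forall n\, (\neg D(j) \lor D(n))

\exists j\, \forall n\, (\neg D(j) \lor D(n))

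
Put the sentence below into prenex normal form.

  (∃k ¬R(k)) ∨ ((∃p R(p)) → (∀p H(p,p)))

First replace A → B with ¬A ∨ B.
  (∃k ¬R(k)) ∨ ¬(∃p R(p)) ∨ (∀p H(p,p))
Push ¬ through the quantifiers and connectives to reach negation normal form:
  (∃k ¬R(k)) ∨ (∀p ¬R(p)) ∨ (∀p H(p,p))
Standardize variables apart so no two quantifiers bind the same name: p↦w1.
  (∃k ¬R(k)) ∨ (∀p ¬R(p)) ∨ (∀w1 H(w1,w1))
Finally move all quantifiers to the prefix:
  ∃k ∀p ∀w1 (¬R(k) ∨ ¬R(p) ∨ H(w1,w1))

∃k ∀p ∀w1 (¬R(k) ∨ ¬R(p) ∨ H(w1,w1))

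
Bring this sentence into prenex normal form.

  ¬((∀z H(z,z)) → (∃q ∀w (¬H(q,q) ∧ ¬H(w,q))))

First replace A → B with ¬A ∨ B.
  ¬(¬(∀z H(z,z)) ∨ (∃q ∀w (¬H(q,q) ∧ ¬H(w,q))))
Move each ¬ inward, flipping quantifiers it crosses:
  (∀z H(z,z)) ∧ (∀q ∃w (H(q,q) ∨ H(w,q)))
All bound variables are already distinct, so no renaming is needed.
Finally move all quantifiers to the prefix:
  ∀z ∀q ∃w (H(z,z) ∧ (H(q,q) ∨ H(w,q)))

∀z ∀q ∃w (H(z,z) ∧ (H(q,q) ∨ H(w,q)))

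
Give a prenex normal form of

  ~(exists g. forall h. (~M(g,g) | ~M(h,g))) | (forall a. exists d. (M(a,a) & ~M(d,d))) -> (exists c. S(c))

exists g. forall h. exists a. forall d. exists c. ((~M(g,g) | ~M(h,g)) & (~M(a,a) | M(d,d)) | S(c))

Rewrite implications/biconditionals: A → B as ¬A ∨ B.
  ~(~(exists g. forall h. (~M(g,g) | ~M(h,g))) | (forall a. exists d. (M(a,a) & ~M(d,d)))) | (exists c. S(c))
Push ¬ through the quantifiers and connectives to reach negation normal form:
  (exists g. forall h. (~M(g,g) | ~M(h,g))) & (exists a. forall d. (~M(a,a) | M(d,d))) | (exists c. S(c))
Pull the quantifiers to the front (each side's bound variable is not free in the other side):
  exists g. forall h. exists a. forall d. exists c. ((~M(g,g) | ~M(h,g)) & (~M(a,a) | M(d,d)) | S(c))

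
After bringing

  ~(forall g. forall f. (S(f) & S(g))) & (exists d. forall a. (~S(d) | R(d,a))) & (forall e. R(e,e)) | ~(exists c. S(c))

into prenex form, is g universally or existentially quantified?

existential

Drive negations inward (¬∀x A ≡ ∃x ¬A, ¬∃x A ≡ ∀x ¬A, De Morgan for ∧/∨):
  (exists g. exists f. (~S(f) | ~S(g))) & (exists d. forall a. (~S(d) | R(d,a))) & (forall e. R(e,e)) | (forall c. ~S(c))
Pull the quantifiers to the front (each side's bound variable is not free in the other side):
  exists g. exists f. exists d. forall a. forall e. forall c. ((~S(f) | ~S(g)) & (~S(d) | R(d,a)) & R(e,e) | ~S(c))
The quantifier forall g sits under an odd number of negations, so it flips to exists g.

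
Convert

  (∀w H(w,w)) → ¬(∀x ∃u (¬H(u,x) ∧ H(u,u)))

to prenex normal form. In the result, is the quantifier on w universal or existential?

existential

Rewrite implications/biconditionals: A → B as ¬A ∨ B.
  ¬(∀w H(w,w)) ∨ ¬(∀x ∃u (¬H(u,x) ∧ H(u,u)))
Push ¬ through the quantifiers and connectives to reach negation normal form:
  (∃w ¬H(w,w)) ∨ (∃x ∀u (H(u,x) ∨ ¬H(u,u)))
All bound variables are already distinct, so no renaming is needed.
Extract every quantifier outward, since the variables are now distinct and don't occur free across branches:
  ∃w ∃x ∀u (¬H(w,w) ∨ H(u,x) ∨ ¬H(u,u))
The quantifier ∀w sits under an odd number of negations (counting the antecedent side of each →), so it flips to ∃w.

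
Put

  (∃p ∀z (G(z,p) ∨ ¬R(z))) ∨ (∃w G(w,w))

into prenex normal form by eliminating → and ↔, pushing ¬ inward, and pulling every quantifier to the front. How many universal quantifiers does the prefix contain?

1

All bound variables are already distinct, so no renaming is needed.
Finally move all quantifiers to the prefix:
  ∃p ∀z ∃w (G(z,p) ∨ ¬R(z) ∨ G(w,w))
The prefix is ∃p ∀z ∃w: 1 universal, 2 existential.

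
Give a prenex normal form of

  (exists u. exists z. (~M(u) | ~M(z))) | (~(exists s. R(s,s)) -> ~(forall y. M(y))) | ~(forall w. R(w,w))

exists u. exists z. exists s. exists y. exists w. (~M(u) | ~M(z) | R(s,s) | ~M(y) | ~R(w,w))

First replace A → B with ¬A ∨ B.
  (exists u. exists z. (~M(u) | ~M(z))) | ~~(exists s. R(s,s)) | ~(forall y. M(y)) | ~(forall w. R(w,w))
Move each ¬ inward, flipping quantifiers it crosses:
  (exists u. exists z. (~M(u) | ~M(z))) | (exists s. R(s,s)) | (exists y. ~M(y)) | (exists w. ~R(w,w))
All bound variables are already distinct, so no renaming is needed.
Extract every quantifier outward, since the variables are now distinct and don't occur free across branches:
  exists u. exists z. exists s. exists y. exists w. (~M(u) | ~M(z) | R(s,s) | ~M(y) | ~R(w,w))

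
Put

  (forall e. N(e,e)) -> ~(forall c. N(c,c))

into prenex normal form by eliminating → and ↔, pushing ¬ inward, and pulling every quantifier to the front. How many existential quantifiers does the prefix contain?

Rewrite implications/biconditionals: A → B as ¬A ∨ B.
  ~(forall e. N(e,e)) | ~(forall c. N(c,c))
Move each ¬ inward, flipping quantifiers it crosses:
  (exists e. ~N(e,e)) | (exists c. ~N(c,c))
Extract every quantifier outward, since the variables are now distinct and don't occur free across branches:
  exists e. exists c. (~N(e,e) | ~N(c,c))
The prefix is exists e exists c: 0 universal, 2 existential.

2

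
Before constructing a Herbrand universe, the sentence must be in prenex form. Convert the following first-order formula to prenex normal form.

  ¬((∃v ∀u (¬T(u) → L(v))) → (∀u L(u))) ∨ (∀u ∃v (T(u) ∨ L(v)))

Eliminate → and ↔ using ¬ and ∨.
  ¬(¬(∃v ∀u (¬¬T(u) ∨ L(v))) ∨ (∀u L(u))) ∨ (∀u ∃v (T(u) ∨ L(v)))
Drive negations inward (¬∀x A ≡ ∃x ¬A, ¬∃x A ≡ ∀x ¬A, De Morgan for ∧/∨):
  (∃v ∀u (T(u) ∨ L(v))) ∧ (∃u ¬L(u)) ∨ (∀u ∃v (T(u) ∨ L(v)))
Standardize variables apart so no two quantifiers bind the same name: u↦v1, u↦q, v↦z1.
  (∃v ∀u (T(u) ∨ L(v))) ∧ (∃v1 ¬L(v1)) ∨ (∀q ∃z1 (T(q) ∨ L(z1)))
Extract every quantifier outward, since the variables are now distinct and don't occur free across branches:
  ∃v ∀u ∃v1 ∀q ∃z1 ((T(u) ∨ L(v)) ∧ ¬L(v1) ∨ T(q) ∨ L(z1))

∃v ∀u ∃v1 ∀q ∃z1 ((T(u) ∨ L(v)) ∧ ¬L(v1) ∨ T(q) ∨ L(z1))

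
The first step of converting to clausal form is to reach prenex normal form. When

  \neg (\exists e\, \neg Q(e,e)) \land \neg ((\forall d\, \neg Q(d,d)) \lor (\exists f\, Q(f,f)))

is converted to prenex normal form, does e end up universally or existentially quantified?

Drive negations inward (¬∀x A ≡ ∃x ¬A, ¬∃x A ≡ ∀x ¬A, De Morgan for ∧/∨):
  (\forall e\, Q(e,e)) \land (\exists d\, Q(d,d)) \land (\forall f\, \neg Q(f,f))
Pull the quantifiers to the front (each side's bound variable is not free in the other side):
  \forall e\, \exists d\, \forall f\, (Q(e,e) \land Q(d,d) \land \neg Q(f,f))
The quantifier \exists e sits under an odd number of negations, so it flips to \forall e.

universal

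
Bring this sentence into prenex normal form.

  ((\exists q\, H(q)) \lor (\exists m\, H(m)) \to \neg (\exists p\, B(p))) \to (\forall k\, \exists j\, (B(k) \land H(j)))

\exists q\, \exists m\, \exists p\, \forall k\, \exists j\, ((H(q) \lor H(m)) \land B(p) \lor B(k) \land H(j))

First replace A → B with ¬A ∨ B.
  \neg (\neg ((\exists q\, H(q)) \lor (\exists m\, H(m))) \lor \neg (\exists p\, B(p))) \lor (\forall k\, \exists j\, (B(k) \land H(j)))
Push ¬ through the quantifiers and connectives to reach negation normal form:
  ((\exists q\, H(q)) \lor (\exists m\, H(m))) \land (\exists p\, B(p)) \lor (\forall k\, \exists j\, (B(k) \land H(j)))
All bound variables are already distinct, so no renaming is needed.
Pull the quantifiers to the front (each side's bound variable is not free in the other side):
  \exists q\, \exists m\, \exists p\, \forall k\, \exists j\, ((H(q) \lor H(m)) \land B(p) \lor B(k) \land H(j))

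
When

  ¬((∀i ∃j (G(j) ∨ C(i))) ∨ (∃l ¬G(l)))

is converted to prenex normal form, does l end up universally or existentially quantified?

Move each ¬ inward, flipping quantifiers it crosses:
  (∃i ∀j (¬G(j) ∧ ¬C(i))) ∧ (∀l G(l))
All bound variables are already distinct, so no renaming is needed.
Finally move all quantifiers to the prefix:
  ∃i ∀j ∀l (¬G(j) ∧ ¬C(i) ∧ G(l))
The quantifier ∃l sits under an odd number of negations, so it flips to ∀l.

universal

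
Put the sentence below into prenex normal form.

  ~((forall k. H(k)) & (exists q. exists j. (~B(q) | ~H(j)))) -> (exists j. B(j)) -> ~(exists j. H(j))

Eliminate → and ↔ using ¬ and ∨.
  ~~((forall k. H(k)) & (exists q. exists j. (~B(q) | ~H(j)))) | ~(exists j. B(j)) | ~(exists j. H(j))
Push ¬ through the quantifiers and connectives to reach negation normal form:
  (forall k. H(k)) & (exists q. exists j. (~B(q) | ~H(j))) | (forall j. ~B(j)) | (forall j. ~H(j))
Rename bound variables to avoid capture: j↦t, j↦w1.
  (forall k. H(k)) & (exists q. exists j. (~B(q) | ~H(j))) | (forall t. ~B(t)) | (forall w1. ~H(w1))
Finally move all quantifiers to the prefix:
  forall k. exists q. exists j. forall t. forall w1. (H(k) & (~B(q) | ~H(j)) | ~B(t) | ~H(w1))

forall k. exists q. exists j. forall t. forall w1. (H(k) & (~B(q) | ~H(j)) | ~B(t) | ~H(w1))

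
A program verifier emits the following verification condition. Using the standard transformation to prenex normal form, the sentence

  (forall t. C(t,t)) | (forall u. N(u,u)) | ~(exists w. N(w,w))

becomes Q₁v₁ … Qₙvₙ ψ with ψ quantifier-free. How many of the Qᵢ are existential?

0

Move each ¬ inward, flipping quantifiers it crosses:
  (forall t. C(t,t)) | (forall u. N(u,u)) | (forall w. ~N(w,w))
Extract every quantifier outward, since the variables are now distinct and don't occur free across branches:
  forall t. forall u. forall w. (C(t,t) | N(u,u) | ~N(w,w))
The prefix is forall t forall u forall w: 3 universal, 0 existential.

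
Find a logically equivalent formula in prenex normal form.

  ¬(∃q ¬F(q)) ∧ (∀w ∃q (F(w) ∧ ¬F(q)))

Move each ¬ inward, flipping quantifiers it crosses:
  (∀q F(q)) ∧ (∀w ∃q (F(w) ∧ ¬F(q)))
Standardize variables apart so no two quantifiers bind the same name: q↦u1.
  (∀q F(q)) ∧ (∀w ∃u1 (F(w) ∧ ¬F(u1)))
Pull the quantifiers to the front (each side's bound variable is not free in the other side):
  ∀q ∀w ∃u1 (F(q) ∧ F(w) ∧ ¬F(u1))

∀q ∀w ∃u1 (F(q) ∧ F(w) ∧ ¬F(u1))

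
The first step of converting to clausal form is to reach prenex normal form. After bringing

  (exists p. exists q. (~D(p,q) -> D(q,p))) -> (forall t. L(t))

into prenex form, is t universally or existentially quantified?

universal

Eliminate → and ↔ using ¬ and ∨.
  ~(exists p. exists q. (~~D(p,q) | D(q,p))) | (forall t. L(t))
Drive negations inward (¬∀x A ≡ ∃x ¬A, ¬∃x A ≡ ∀x ¬A, De Morgan for ∧/∨):
  (forall p. forall q. (~D(p,q) & ~D(q,p))) | (forall t. L(t))
Extract every quantifier outward, since the variables are now distinct and don't occur free across branches:
  forall p. forall q. forall t. (~D(p,q) & ~D(q,p) | L(t))
The quantifier forall t sits under an even number of negations (counting the antecedent side of each →), so it remains universal.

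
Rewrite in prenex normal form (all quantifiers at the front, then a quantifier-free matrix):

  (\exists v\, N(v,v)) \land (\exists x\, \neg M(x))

\exists v\, \exists x\, (N(v,v) \land \neg M(x))

Finally move all quantifiers to the prefix:
  \exists v\, \exists x\, (N(v,v) \land \neg M(x))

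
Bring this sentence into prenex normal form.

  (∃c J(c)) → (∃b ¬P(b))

∀c ∃b (¬J(c) ∨ ¬P(b))

Eliminate → and ↔ using ¬ and ∨.
  ¬(∃c J(c)) ∨ (∃b ¬P(b))
Push ¬ through the quantifiers and connectives to reach negation normal form:
  (∀c ¬J(c)) ∨ (∃b ¬P(b))
All bound variables are already distinct, so no renaming is needed.
Extract every quantifier outward, since the variables are now distinct and don't occur free across branches:
  ∀c ∃b (¬J(c) ∨ ¬P(b))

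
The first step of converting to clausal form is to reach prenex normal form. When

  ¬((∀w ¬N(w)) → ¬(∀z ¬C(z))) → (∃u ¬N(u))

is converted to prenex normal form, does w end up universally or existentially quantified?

Eliminate → and ↔ using ¬ and ∨.
  ¬¬(¬(∀w ¬N(w)) ∨ ¬(∀z ¬C(z))) ∨ (∃u ¬N(u))
Push ¬ through the quantifiers and connectives to reach negation normal form:
  (∃w N(w)) ∨ (∃z C(z)) ∨ (∃u ¬N(u))
All bound variables are already distinct, so no renaming is needed.
Finally move all quantifiers to the prefix:
  ∃w ∃z ∃u (N(w) ∨ C(z) ∨ ¬N(u))
The quantifier ∀w sits under an odd number of negations (counting the antecedent side of each →), so it flips to ∃w.

existential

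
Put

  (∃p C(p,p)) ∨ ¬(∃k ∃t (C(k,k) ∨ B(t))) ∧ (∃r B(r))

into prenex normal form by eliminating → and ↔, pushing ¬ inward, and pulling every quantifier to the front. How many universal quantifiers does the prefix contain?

2

Push ¬ through the quantifiers and connectives to reach negation normal form:
  (∃p C(p,p)) ∨ (∀k ∀t (¬C(k,k) ∧ ¬B(t))) ∧ (∃r B(r))
All bound variables are already distinct, so no renaming is needed.
Finally move all quantifiers to the prefix:
  ∃p ∀k ∀t ∃r (C(p,p) ∨ ¬C(k,k) ∧ ¬B(t) ∧ B(r))
The prefix is ∃p ∀k ∀t ∃r: 2 universal, 2 existential.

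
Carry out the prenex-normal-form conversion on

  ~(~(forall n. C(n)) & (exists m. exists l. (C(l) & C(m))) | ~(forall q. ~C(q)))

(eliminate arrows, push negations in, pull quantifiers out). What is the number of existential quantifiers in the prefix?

0

Move each ¬ inward, flipping quantifiers it crosses:
  ((forall n. C(n)) | (forall m. forall l. (~C(l) | ~C(m)))) & (forall q. ~C(q))
All bound variables are already distinct, so no renaming is needed.
Extract every quantifier outward, since the variables are now distinct and don't occur free across branches:
  forall n. forall m. forall l. forall q. ((C(n) | ~C(l) | ~C(m)) & ~C(q))
The prefix is forall n forall m forall l forall q: 4 universal, 0 existential.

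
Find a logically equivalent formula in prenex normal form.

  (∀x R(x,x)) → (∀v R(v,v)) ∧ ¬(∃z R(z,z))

First replace A → B with ¬A ∨ B.
  ¬(∀x R(x,x)) ∨ (∀v R(v,v)) ∧ ¬(∃z R(z,z))
Move each ¬ inward, flipping quantifiers it crosses:
  (∃x ¬R(x,x)) ∨ (∀v R(v,v)) ∧ (∀z ¬R(z,z))
All bound variables are already distinct, so no renaming is needed.
Finally move all quantifiers to the prefix:
  ∃x ∀v ∀z (¬R(x,x) ∨ R(v,v) ∧ ¬R(z,z))

∃x ∀v ∀z (¬R(x,x) ∨ R(v,v) ∧ ¬R(z,z))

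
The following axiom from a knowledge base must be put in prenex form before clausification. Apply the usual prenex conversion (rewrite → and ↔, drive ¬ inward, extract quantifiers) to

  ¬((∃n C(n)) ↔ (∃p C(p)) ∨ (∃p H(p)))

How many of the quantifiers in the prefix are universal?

3

Eliminate → and ↔ using ¬ and ∨; A ↔ B as (¬A ∨ B) ∧ (¬B ∨ A).
  ¬((¬(∃n C(n)) ∨ (∃p C(p)) ∨ (∃p H(p))) ∧ (¬((∃p C(p)) ∨ (∃p H(p))) ∨ (∃n C(n))))
Push ¬ through the quantifiers and connectives to reach negation normal form:
  (∃n C(n)) ∧ (∀p ¬C(p)) ∧ (∀p ¬H(p)) ∨ ((∃p C(p)) ∨ (∃p H(p))) ∧ (∀n ¬C(n))
Standardize variables apart so no two quantifiers bind the same name: p↦u1, p↦x1, p↦u, n↦w1.
  (∃n C(n)) ∧ (∀p ¬C(p)) ∧ (∀u1 ¬H(u1)) ∨ ((∃x1 C(x1)) ∨ (∃u H(u))) ∧ (∀w1 ¬C(w1))
Extract every quantifier outward, since the variables are now distinct and don't occur free across branches:
  ∃n ∀p ∀u1 ∃x1 ∃u ∀w1 (C(n) ∧ ¬C(p) ∧ ¬H(u1) ∨ (C(x1) ∨ H(u)) ∧ ¬C(w1))
The prefix is ∃n ∀p ∀u1 ∃x1 ∃u ∀w1: 3 universal, 3 existential.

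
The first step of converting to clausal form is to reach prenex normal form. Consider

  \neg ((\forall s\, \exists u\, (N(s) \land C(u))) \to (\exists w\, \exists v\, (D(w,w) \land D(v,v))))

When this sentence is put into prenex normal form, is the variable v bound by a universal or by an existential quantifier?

universal

Rewrite implications/biconditionals: A → B as ¬A ∨ B.
  \neg (\neg (\forall s\, \exists u\, (N(s) \land C(u))) \lor (\exists w\, \exists v\, (D(w,w) \land D(v,v))))
Push ¬ through the quantifiers and connectives to reach negation normal form:
  (\forall s\, \exists u\, (N(s) \land C(u))) \land (\forall w\, \forall v\, (\neg D(w,w) \lor \neg D(v,v)))
All bound variables are already distinct, so no renaming is needed.
Finally move all quantifiers to the prefix:
  \forall s\, \exists u\, \forall w\, \forall v\, (N(s) \land C(u) \land (\neg D(w,w) \lor \neg D(v,v)))
The quantifier \exists v sits under an odd number of negations (counting the antecedent side of each →), so it flips to \forall v.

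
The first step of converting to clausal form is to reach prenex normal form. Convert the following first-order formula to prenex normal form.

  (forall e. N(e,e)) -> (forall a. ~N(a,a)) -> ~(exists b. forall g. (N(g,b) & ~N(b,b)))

First replace A → B with ¬A ∨ B.
  ~(forall e. N(e,e)) | ~(forall a. ~N(a,a)) | ~(exists b. forall g. (N(g,b) & ~N(b,b)))
Push ¬ through the quantifiers and connectives to reach negation normal form:
  (exists e. ~N(e,e)) | (exists a. N(a,a)) | (forall b. exists g. (~N(g,b) | N(b,b)))
Pull the quantifiers to the front (each side's bound variable is not free in the other side):
  exists e. exists a. forall b. exists g. (~N(e,e) | N(a,a) | ~N(g,b) | N(b,b))

exists e. exists a. forall b. exists g. (~N(e,e) | N(a,a) | ~N(g,b) | N(b,b))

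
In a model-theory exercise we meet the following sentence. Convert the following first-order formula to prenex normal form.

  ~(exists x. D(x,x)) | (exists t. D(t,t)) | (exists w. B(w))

Push ¬ through the quantifiers and connectives to reach negation normal form:
  (forall x. ~D(x,x)) | (exists t. D(t,t)) | (exists w. B(w))
Extract every quantifier outward, since the variables are now distinct and don't occur free across branches:
  forall x. exists t. exists w. (~D(x,x) | D(t,t) | B(w))

forall x. exists t. exists w. (~D(x,x) | D(t,t) | B(w))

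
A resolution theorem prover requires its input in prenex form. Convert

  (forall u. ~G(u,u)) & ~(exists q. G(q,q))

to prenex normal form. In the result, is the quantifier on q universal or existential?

universal

Push ¬ through the quantifiers and connectives to reach negation normal form:
  (forall u. ~G(u,u)) & (forall q. ~G(q,q))
All bound variables are already distinct, so no renaming is needed.
Finally move all quantifiers to the prefix:
  forall u. forall q. (~G(u,u) & ~G(q,q))
The quantifier exists q sits under an odd number of negations, so it flips to forall q.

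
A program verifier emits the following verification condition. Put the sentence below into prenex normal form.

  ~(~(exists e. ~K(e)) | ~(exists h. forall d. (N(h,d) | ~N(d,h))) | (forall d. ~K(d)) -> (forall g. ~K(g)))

Eliminate → and ↔ using ¬ and ∨.
  ~(~(~(exists e. ~K(e)) | ~(exists h. forall d. (N(h,d) | ~N(d,h))) | (forall d. ~K(d))) | (forall g. ~K(g)))
Drive negations inward (¬∀x A ≡ ∃x ¬A, ¬∃x A ≡ ∀x ¬A, De Morgan for ∧/∨):
  ((forall e. K(e)) | (forall h. exists d. (~N(h,d) & N(d,h))) | (forall d. ~K(d))) & (exists g. K(g))
Standardize variables apart so no two quantifiers bind the same name: d↦x.
  ((forall e. K(e)) | (forall h. exists d. (~N(h,d) & N(d,h))) | (forall x. ~K(x))) & (exists g. K(g))
Finally move all quantifiers to the prefix:
  forall e. forall h. exists d. forall x. exists g. ((K(e) | ~N(h,d) & N(d,h) | ~K(x)) & K(g))

forall e. forall h. exists d. forall x. exists g. ((K(e) | ~N(h,d) & N(d,h) | ~K(x)) & K(g))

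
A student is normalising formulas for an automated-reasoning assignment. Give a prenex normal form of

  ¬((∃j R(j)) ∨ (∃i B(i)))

∀j ∀i (¬R(j) ∧ ¬B(i))

Drive negations inward (¬∀x A ≡ ∃x ¬A, ¬∃x A ≡ ∀x ¬A, De Morgan for ∧/∨):
  (∀j ¬R(j)) ∧ (∀i ¬B(i))
Pull the quantifiers to the front (each side's bound variable is not free in the other side):
  ∀j ∀i (¬R(j) ∧ ¬B(i))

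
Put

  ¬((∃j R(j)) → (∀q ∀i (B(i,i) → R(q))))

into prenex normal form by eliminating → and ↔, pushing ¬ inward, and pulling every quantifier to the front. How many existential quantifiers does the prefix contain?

Eliminate → and ↔ using ¬ and ∨.
  ¬(¬(∃j R(j)) ∨ (∀q ∀i (¬B(i,i) ∨ R(q))))
Drive negations inward (¬∀x A ≡ ∃x ¬A, ¬∃x A ≡ ∀x ¬A, De Morgan for ∧/∨):
  (∃j R(j)) ∧ (∃q ∃i (B(i,i) ∧ ¬R(q)))
All bound variables are already distinct, so no renaming is needed.
Finally move all quantifiers to the prefix:
  ∃j ∃q ∃i (R(j) ∧ B(i,i) ∧ ¬R(q))
The prefix is ∃j ∃q ∃i: 0 universal, 3 existential.

3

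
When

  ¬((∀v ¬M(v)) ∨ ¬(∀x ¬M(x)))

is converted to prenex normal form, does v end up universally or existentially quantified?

Push ¬ through the quantifiers and connectives to reach negation normal form:
  (∃v M(v)) ∧ (∀x ¬M(x))
Extract every quantifier outward, since the variables are now distinct and don't occur free across branches:
  ∃v ∀x (M(v) ∧ ¬M(x))
The quantifier ∀v sits under an odd number of negations, so it flips to ∃v.

existential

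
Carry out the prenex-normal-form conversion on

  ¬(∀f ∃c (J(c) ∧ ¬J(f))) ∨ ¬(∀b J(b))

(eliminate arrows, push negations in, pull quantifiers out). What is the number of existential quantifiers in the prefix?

2

Push ¬ through the quantifiers and connectives to reach negation normal form:
  (∃f ∀c (¬J(c) ∨ J(f))) ∨ (∃b ¬J(b))
All bound variables are already distinct, so no renaming is needed.
Pull the quantifiers to the front (each side's bound variable is not free in the other side):
  ∃f ∀c ∃b (¬J(c) ∨ J(f) ∨ ¬J(b))
The prefix is ∃f ∀c ∃b: 1 universal, 2 existential.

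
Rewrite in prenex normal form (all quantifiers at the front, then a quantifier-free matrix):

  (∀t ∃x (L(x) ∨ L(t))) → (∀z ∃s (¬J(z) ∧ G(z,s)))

Rewrite implications/biconditionals: A → B as ¬A ∨ B.
  ¬(∀t ∃x (L(x) ∨ L(t))) ∨ (∀z ∃s (¬J(z) ∧ G(z,s)))
Move each ¬ inward, flipping quantifiers it crosses:
  (∃t ∀x (¬L(x) ∧ ¬L(t))) ∨ (∀z ∃s (¬J(z) ∧ G(z,s)))
All bound variables are already distinct, so no renaming is needed.
Extract every quantifier outward, since the variables are now distinct and don't occur free across branches:
  ∃t ∀x ∀z ∃s (¬L(x) ∧ ¬L(t) ∨ ¬J(z) ∧ G(z,s))

∃t ∀x ∀z ∃s (¬L(x) ∧ ¬L(t) ∨ ¬J(z) ∧ G(z,s))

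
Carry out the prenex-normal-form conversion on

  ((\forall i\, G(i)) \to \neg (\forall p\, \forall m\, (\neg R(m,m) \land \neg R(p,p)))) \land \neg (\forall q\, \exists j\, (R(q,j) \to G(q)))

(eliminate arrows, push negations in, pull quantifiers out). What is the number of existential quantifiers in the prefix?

4

Rewrite implications/biconditionals: A → B as ¬A ∨ B.
  (\neg (\forall i\, G(i)) \lor \neg (\forall p\, \forall m\, (\neg R(m,m) \land \neg R(p,p)))) \land \neg (\forall q\, \exists j\, (\neg R(q,j) \lor G(q)))
Drive negations inward (¬∀x A ≡ ∃x ¬A, ¬∃x A ≡ ∀x ¬A, De Morgan for ∧/∨):
  ((\exists i\, \neg G(i)) \lor (\exists p\, \exists m\, (R(m,m) \lor R(p,p)))) \land (\exists q\, \forall j\, (R(q,j) \land \neg G(q)))
Finally move all quantifiers to the prefix:
  \exists i\, \exists p\, \exists m\, \exists q\, \forall j\, ((\neg G(i) \lor R(m,m) \lor R(p,p)) \land R(q,j) \land \neg G(q))
The prefix is \exists i \exists p \exists m \exists q \forall j: 1 universal, 4 existential.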